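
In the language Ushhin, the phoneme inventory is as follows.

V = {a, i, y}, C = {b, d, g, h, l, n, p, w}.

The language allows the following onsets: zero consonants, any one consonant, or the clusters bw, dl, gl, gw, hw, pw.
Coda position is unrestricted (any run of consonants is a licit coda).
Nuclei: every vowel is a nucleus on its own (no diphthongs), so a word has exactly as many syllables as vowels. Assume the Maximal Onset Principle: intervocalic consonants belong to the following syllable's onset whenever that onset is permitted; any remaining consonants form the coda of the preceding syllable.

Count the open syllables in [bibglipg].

0

Nuclei (vowels): i, i → 2 syllables.
σ1/σ2 boundary: /bgl/; trying suffixes from longest down, /gl/ is the first permitted one, so coda /b/ | onset /gl/.
Putting it together: bib.glipg.
Classifying each syllable: /bib/ (closed), /glipg/ (closed).
Open syllables: 0.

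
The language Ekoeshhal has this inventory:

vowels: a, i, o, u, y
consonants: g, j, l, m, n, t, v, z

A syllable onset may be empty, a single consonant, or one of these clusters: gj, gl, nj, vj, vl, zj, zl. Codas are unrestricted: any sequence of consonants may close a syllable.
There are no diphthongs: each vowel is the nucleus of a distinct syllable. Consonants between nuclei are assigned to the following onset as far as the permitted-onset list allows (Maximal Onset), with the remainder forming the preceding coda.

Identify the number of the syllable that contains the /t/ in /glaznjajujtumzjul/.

4

Nuclei (vowels): a, a, u, u, u → 5 syllables.
σ1/σ2 boundary: /znj/ — longest licit onset from the right is /nj/, leaving /z/ as coda.
σ2/σ3 boundary: /j/ → onset of the next syllable (single consonants are always licit onsets).
σ3/σ4 boundary: cluster /jt/ — the longest permitted-onset suffix is /t/; onset = /t/, preceding coda = /j/.
σ4/σ5 boundary: /mzj/ — longest licit onset from the right is /zj/, leaving /m/ as coda.
So the parse is glaz.nja.juj.tum.zjul.
The /t/ is in the onset of syllable 4 (/tum/).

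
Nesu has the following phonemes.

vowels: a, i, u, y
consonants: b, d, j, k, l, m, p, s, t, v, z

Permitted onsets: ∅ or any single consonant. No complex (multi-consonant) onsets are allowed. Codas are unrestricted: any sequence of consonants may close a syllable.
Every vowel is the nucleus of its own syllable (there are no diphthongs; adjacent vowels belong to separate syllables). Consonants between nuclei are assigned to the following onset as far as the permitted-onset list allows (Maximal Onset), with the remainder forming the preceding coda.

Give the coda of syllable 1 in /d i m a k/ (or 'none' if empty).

none

Vowels present: i, a; each is a nucleus, giving 2 syllables.
σ1/σ2 boundary: /m/ → onset of the next syllable (single consonants are always licit onsets).
Syllabification: di.mak.
Syllable 1 is /di/: onset /d/, nucleus /i/, coda ∅.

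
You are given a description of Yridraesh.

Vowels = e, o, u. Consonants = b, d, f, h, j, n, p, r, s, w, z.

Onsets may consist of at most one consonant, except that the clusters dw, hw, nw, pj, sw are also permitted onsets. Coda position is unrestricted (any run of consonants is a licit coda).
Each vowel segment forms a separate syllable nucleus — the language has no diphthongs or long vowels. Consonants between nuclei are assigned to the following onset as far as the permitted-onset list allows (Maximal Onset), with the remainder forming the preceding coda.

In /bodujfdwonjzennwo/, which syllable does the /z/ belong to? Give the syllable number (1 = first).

4

The vowels are o, u, o, e, o — 5 nuclei, so 5 syllables.
V1 /o/ – V2 /u/: just /d/ — single C goes to the following onset.
V2 /u/ – V3 /o/: /jfdw/; trying suffixes from longest down, /dw/ is the first permitted one, so coda /jf/ | onset /dw/.
V3 /o/ – V4 /e/: /njz/ splits as /nj/ + /z/ (/z/ is the longest suffix that is a licit onset).
V4 /e/ – V5 /o/: /nnw/; trying suffixes from longest down, /nw/ is the first permitted one, so coda /n/ | onset /nw/.
So the parse is bo.dujf.dwonj.zen.nwo.
The /z/ is in the onset of syllable 4 (/zen/).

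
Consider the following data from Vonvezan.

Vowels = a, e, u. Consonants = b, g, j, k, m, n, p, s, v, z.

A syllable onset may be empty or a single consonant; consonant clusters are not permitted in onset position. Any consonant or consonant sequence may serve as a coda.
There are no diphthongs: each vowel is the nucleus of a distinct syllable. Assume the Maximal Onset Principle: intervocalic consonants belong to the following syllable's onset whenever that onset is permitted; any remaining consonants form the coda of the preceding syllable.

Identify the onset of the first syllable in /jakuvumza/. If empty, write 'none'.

Vowels present: a, u, u, a; each is a nucleus, giving 4 syllables.
/a…u/ gap (V1→V2): just /k/ — single C goes to the following onset.
/u…u/ gap (V2→V3): /v/ → onset of the next syllable (single consonants are always licit onsets).
/u…a/ gap (V3→V4): cluster /mz/ — the longest permitted-onset suffix is /z/; onset = /z/, preceding coda = /m/.
Result: ja.ku.vum.za.
Syllable 1 is /ja/: onset /j/, nucleus /a/, coda ∅.

j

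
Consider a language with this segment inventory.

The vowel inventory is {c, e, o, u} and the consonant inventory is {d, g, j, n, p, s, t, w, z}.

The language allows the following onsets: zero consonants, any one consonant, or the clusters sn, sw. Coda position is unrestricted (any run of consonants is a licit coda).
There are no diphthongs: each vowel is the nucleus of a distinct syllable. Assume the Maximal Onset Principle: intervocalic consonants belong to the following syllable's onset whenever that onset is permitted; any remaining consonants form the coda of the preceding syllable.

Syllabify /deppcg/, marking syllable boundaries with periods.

dep.pcg

Nuclei (vowels): e, c → 2 syllables.
/e…c/ gap (V1→V2): /pp/; trying suffixes from longest down, /p/ is the first permitted one, so coda /p/ | onset /p/.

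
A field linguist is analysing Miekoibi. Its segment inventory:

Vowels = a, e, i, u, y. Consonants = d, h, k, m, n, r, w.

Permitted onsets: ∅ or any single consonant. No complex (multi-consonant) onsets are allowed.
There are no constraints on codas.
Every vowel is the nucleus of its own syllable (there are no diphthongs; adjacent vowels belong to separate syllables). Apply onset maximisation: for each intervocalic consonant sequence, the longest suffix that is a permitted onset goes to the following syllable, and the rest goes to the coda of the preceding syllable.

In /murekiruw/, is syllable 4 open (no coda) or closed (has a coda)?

The vowels are u, e, i, u — 4 nuclei, so 4 syllables.
V1 /u/ – V2 /e/: /r/ → onset of the next syllable (single consonants are always licit onsets).
V2 /e/ – V3 /i/: /k/ is a single consonant, so it becomes the next onset.
V3 /i/ – V4 /u/: /r/ is a single consonant, so it becomes the next onset.
Syllabification: mu.re.ki.ruw.
Syllable 4 is /ruw/ with coda /w/, so it is closed.

closed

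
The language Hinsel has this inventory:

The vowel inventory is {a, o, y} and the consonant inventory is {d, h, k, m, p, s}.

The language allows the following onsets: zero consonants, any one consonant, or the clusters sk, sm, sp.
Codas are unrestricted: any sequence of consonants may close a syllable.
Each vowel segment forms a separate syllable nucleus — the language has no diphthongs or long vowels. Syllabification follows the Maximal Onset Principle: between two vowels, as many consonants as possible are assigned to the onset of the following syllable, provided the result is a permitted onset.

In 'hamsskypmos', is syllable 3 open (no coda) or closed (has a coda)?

Vowels present: a, y, o; each is a nucleus, giving 3 syllables.
σ1/σ2 boundary: /mssk/; trying suffixes from longest down, /sk/ is the first permitted one, so coda /ms/ | onset /sk/.
σ2/σ3 boundary: /pm/; trying suffixes from longest down, /m/ is the first permitted one, so coda /p/ | onset /m/.
Putting it together: hams.skyp.mos.
Syllable 3 is /mos/ with coda /s/, so it is closed.

closed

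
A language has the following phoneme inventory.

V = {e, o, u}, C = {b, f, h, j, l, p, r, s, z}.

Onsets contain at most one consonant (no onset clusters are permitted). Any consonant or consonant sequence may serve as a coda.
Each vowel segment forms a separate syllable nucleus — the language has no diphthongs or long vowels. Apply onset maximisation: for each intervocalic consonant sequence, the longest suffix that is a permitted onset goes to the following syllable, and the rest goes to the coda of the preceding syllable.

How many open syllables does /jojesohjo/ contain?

3

The vowels are o, e, o, o — 4 nuclei, so 4 syllables.
Between /o/ (V1) and /e/ (V2): just /j/ — single C goes to the following onset.
Between /e/ (V2) and /o/ (V3): just /s/ — single C goes to the following onset.
Between /o/ (V3) and /o/ (V4): /hj/ splits as /h/ + /j/ (/j/ is the longest suffix that is a licit onset).
Syllabification: jo.je.soh.jo.
Classifying each syllable: /jo/ (open), /je/ (open), /soh/ (closed), /jo/ (open).
Open syllables: 3.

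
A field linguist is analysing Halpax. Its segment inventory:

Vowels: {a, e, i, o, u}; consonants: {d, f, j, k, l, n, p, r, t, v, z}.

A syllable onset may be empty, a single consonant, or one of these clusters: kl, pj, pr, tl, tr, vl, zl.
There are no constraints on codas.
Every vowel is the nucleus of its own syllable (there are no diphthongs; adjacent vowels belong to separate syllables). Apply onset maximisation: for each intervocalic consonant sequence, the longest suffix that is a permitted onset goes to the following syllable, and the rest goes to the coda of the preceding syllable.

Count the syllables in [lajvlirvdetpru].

4

Nuclei (vowels): a, i, e, u → 4 syllables.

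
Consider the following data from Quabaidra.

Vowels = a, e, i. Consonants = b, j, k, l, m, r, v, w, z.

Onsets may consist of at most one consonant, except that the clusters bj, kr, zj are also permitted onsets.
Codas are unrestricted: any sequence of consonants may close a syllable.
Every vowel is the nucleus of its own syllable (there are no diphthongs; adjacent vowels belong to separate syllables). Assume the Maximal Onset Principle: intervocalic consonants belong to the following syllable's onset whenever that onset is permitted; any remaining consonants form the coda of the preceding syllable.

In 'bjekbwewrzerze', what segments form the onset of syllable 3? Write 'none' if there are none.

Vowels present: e, e, e, e; each is a nucleus, giving 4 syllables.
Between /e/ (V1) and /e/ (V2): /kbw/ splits as /kb/ + /w/ (/w/ is the longest suffix that is a licit onset).
Between /e/ (V2) and /e/ (V3): cluster /wrz/ — the longest permitted-onset suffix is /z/; onset = /z/, preceding coda = /wr/.
Between /e/ (V3) and /e/ (V4): /rz/; trying suffixes from longest down, /z/ is the first permitted one, so coda /r/ | onset /z/.
Result: bjekb.wewr.zer.ze.
Syllable 3 is /zer/: onset /z/, nucleus /e/, coda /r/.

z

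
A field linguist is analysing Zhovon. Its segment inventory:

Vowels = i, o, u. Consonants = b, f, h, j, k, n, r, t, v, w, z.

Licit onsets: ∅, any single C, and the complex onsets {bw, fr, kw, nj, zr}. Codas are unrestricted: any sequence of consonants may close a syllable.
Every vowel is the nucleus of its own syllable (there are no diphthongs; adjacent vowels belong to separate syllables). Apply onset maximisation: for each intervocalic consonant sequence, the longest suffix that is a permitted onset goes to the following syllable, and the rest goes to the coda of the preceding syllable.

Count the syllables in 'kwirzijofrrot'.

4

The vowels are i, i, o, o — 4 nuclei, so 4 syllables.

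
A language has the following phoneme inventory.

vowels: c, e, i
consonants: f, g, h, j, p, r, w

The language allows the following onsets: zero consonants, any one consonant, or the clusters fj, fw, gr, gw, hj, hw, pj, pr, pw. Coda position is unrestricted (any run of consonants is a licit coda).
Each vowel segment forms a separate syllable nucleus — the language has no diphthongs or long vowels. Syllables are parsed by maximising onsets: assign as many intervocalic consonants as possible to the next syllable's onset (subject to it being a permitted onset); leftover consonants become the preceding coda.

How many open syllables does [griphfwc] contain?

The vowels are i, c — 2 nuclei, so 2 syllables.
Between /i/ (V1) and /c/ (V2): /phfw/; trying suffixes from longest down, /fw/ is the first permitted one, so coda /ph/ | onset /fw/.
Putting it together: griph.fwc.
Classifying each syllable: /griph/ (closed), /fwc/ (open).
Open syllables: 1.

1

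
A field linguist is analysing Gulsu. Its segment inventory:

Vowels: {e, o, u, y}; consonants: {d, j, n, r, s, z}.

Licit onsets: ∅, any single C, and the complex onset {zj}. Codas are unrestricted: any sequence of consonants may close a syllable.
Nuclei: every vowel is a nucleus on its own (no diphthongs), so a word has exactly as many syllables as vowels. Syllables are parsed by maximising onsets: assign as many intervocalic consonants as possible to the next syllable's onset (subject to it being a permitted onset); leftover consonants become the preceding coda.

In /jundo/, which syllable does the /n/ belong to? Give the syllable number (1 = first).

1

Nuclei (vowels): u, o → 2 syllables.
/u…o/ gap (V1→V2): /nd/ — longest licit onset from the right is /d/, leaving /n/ as coda.
Result: jun.do.
The /n/ is in the coda of syllable 1 (/jun/).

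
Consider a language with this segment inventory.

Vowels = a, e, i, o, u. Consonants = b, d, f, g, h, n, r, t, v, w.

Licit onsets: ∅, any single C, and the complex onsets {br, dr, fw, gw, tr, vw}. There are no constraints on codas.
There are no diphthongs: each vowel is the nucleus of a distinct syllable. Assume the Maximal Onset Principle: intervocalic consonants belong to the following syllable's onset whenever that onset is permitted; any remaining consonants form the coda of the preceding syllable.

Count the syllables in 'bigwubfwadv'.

3

The vowels are i, u, a — 3 nuclei, so 3 syllables.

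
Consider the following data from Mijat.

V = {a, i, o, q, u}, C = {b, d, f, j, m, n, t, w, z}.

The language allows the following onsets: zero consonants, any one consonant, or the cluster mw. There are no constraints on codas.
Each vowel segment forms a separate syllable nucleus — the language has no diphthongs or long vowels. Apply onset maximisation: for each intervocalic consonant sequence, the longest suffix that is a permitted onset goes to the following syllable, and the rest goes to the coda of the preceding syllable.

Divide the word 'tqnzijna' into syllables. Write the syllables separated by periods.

The vowels are q, i, a — 3 nuclei, so 3 syllables.
Between /q/ (V1) and /i/ (V2): /nz/ splits as /n/ + /z/ (/z/ is the longest suffix that is a licit onset).
Between /i/ (V2) and /a/ (V3): /jn/ splits as /j/ + /n/ (/n/ is the longest suffix that is a licit onset).

tqn.zij.na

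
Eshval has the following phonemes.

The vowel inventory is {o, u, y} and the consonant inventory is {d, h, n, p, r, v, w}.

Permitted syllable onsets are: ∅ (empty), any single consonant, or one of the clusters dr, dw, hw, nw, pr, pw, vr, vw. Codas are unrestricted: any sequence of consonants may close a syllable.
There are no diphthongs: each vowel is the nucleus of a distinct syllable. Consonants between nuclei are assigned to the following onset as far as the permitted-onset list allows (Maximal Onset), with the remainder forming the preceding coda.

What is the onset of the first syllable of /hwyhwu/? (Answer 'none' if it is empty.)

hw

The vowels are y, u — 2 nuclei, so 2 syllables.
σ1/σ2 boundary: cluster /hw/ — /hw/ is itself a permitted onset, so the whole cluster goes right; preceding coda = ∅.
Result: hwy.hwu.
Syllable 1 is /hwy/: onset /hw/, nucleus /y/, coda ∅.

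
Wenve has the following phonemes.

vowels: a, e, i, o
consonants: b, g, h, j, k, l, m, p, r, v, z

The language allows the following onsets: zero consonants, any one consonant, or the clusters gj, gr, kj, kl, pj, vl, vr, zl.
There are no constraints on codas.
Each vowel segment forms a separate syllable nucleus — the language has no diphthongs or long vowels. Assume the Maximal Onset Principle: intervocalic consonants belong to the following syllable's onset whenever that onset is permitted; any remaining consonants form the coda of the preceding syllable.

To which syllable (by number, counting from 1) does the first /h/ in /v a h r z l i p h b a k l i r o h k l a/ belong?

1

The vowels are a, i, a, i, o, a — 6 nuclei, so 6 syllables.
Between /a/ (V1) and /i/ (V2): /hrzl/; trying suffixes from longest down, /zl/ is the first permitted one, so coda /hr/ | onset /zl/.
Between /i/ (V2) and /a/ (V3): cluster /phb/ — the longest permitted-onset suffix is /b/; onset = /b/, preceding coda = /ph/.
Between /a/ (V3) and /i/ (V4): cluster /kl/ — /kl/ is itself a permitted onset, so the whole cluster goes right; preceding coda = ∅.
Between /i/ (V4) and /o/ (V5): just /r/ — single C goes to the following onset.
Between /o/ (V5) and /a/ (V6): cluster /hkl/ — the longest permitted-onset suffix is /kl/; onset = /kl/, preceding coda = /h/.
Putting it together: vahr.zliph.ba.kli.roh.kla.
The first /h/ is in the coda of syllable 1 (/vahr/).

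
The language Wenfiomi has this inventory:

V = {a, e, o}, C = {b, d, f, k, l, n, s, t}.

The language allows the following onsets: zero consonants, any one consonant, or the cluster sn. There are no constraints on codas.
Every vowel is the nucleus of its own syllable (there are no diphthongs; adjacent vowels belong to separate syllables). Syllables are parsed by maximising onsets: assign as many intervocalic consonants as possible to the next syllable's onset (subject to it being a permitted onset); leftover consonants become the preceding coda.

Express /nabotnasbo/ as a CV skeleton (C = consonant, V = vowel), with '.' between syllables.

Vowels present: a, o, a, o; each is a nucleus, giving 4 syllables.
Between /a/ (V1) and /o/ (V2): /b/ is a single consonant, so it becomes the next onset.
Between /o/ (V2) and /a/ (V3): /tn/ splits as /t/ + /n/ (/n/ is the longest suffix that is a licit onset).
Between /a/ (V3) and /o/ (V4): /sb/; trying suffixes from longest down, /b/ is the first permitted one, so coda /s/ | onset /b/.
Putting it together: na.bot.nas.bo.
Mapping each syllable to C/V: /na/ → CV, /bot/ → CVC, /nas/ → CVC, /bo/ → CV.

CV.CVC.CVC.CV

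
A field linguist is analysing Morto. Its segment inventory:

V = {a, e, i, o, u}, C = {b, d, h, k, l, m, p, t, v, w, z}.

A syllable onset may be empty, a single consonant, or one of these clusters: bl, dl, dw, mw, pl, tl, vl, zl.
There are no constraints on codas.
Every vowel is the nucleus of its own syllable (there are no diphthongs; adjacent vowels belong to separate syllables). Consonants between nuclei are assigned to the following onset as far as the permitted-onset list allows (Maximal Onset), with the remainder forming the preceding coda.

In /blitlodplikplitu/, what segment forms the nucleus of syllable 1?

Vowels present: i, o, i, i, u; each is a nucleus, giving 5 syllables.
The first nucleus (vowel 1 from the left) is /i/.

i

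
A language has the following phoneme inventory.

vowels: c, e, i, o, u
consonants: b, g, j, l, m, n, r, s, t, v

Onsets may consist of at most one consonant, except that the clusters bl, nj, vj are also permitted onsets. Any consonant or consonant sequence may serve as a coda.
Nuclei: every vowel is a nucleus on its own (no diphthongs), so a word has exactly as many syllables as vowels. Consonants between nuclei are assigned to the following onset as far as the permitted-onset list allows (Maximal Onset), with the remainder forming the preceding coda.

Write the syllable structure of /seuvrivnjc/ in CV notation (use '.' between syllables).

Nuclei (vowels): e, u, i, c → 4 syllables.
Between /e/ (V1) and /u/ (V2): hiatus — the boundary sits between the two vowels.
Between /u/ (V2) and /i/ (V3): /vr/ — longest licit onset from the right is /r/, leaving /v/ as coda.
Between /i/ (V3) and /c/ (V4): /vnj/ — longest licit onset from the right is /nj/, leaving /v/ as coda.
So the parse is se.uv.riv.njc.
Mapping each syllable to C/V: /se/ → CV, /uv/ → VC, /riv/ → CVC, /njc/ → CCV.

CV.VC.CVC.CCV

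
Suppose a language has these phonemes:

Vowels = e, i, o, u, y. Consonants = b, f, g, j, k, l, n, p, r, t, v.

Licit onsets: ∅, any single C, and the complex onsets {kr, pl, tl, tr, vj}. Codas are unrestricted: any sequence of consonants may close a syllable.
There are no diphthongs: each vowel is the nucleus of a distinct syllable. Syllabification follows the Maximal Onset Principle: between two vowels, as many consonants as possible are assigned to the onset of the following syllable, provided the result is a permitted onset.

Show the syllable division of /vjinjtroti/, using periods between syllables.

Nuclei (vowels): i, o, i → 3 syllables.
σ1/σ2 boundary: cluster /njtr/ — the longest permitted-onset suffix is /tr/; onset = /tr/, preceding coda = /nj/.
σ2/σ3 boundary: /t/ → onset of the next syllable (single consonants are always licit onsets).

vjinj.tro.ti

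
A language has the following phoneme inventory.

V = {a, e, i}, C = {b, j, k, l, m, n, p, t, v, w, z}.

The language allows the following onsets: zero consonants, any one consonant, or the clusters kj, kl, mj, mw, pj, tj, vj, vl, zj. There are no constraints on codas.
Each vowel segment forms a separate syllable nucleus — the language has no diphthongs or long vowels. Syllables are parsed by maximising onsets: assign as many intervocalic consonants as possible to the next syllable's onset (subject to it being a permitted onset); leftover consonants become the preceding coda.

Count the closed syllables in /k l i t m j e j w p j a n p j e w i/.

The vowels are i, e, a, e, i — 5 nuclei, so 5 syllables.
/i…e/ gap (V1→V2): cluster /tmj/ — the longest permitted-onset suffix is /mj/; onset = /mj/, preceding coda = /t/.
/e…a/ gap (V2→V3): /jwpj/; trying suffixes from longest down, /pj/ is the first permitted one, so coda /jw/ | onset /pj/.
/a…e/ gap (V3→V4): cluster /npj/ — the longest permitted-onset suffix is /pj/; onset = /pj/, preceding coda = /n/.
/e…i/ gap (V4→V5): /w/ is a single consonant, so it becomes the next onset.
So the parse is klit.mjejw.pjan.pje.wi.
Classifying each syllable: /klit/ (closed), /mjejw/ (closed), /pjan/ (closed), /pje/ (open), /wi/ (open).
Closed syllables: 3.

3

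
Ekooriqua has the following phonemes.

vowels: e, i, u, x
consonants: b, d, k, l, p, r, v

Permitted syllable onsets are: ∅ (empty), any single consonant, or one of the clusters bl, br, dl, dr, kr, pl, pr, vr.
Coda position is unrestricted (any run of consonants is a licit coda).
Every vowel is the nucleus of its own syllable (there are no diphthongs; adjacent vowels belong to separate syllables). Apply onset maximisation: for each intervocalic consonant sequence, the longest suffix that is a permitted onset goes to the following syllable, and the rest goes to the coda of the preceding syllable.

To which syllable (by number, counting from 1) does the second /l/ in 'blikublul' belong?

3

The vowels are i, u, u — 3 nuclei, so 3 syllables.
Between /i/ (V1) and /u/ (V2): just /k/ — single C goes to the following onset.
Between /u/ (V2) and /u/ (V3): /bl/ — entire cluster is a permitted onset → onset /bl/, coda ∅.
Putting it together: bli.ku.blul.
The second /l/ is in the onset of syllable 3 (/blul/).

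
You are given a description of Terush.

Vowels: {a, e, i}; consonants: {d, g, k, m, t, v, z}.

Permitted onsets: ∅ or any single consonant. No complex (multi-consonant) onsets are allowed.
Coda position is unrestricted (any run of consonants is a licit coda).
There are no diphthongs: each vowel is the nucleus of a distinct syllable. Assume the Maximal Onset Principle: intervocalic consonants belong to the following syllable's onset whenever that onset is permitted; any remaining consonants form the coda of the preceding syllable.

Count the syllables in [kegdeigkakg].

Nuclei (vowels): e, e, i, a → 4 syllables.

4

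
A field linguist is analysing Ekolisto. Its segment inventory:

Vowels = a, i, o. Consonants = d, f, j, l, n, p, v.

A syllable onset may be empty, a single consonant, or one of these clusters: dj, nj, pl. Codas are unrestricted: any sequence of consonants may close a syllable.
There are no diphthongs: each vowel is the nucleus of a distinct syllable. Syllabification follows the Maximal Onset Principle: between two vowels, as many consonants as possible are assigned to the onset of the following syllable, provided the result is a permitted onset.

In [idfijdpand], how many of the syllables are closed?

Vowels present: i, i, a; each is a nucleus, giving 3 syllables.
/i…i/ gap (V1→V2): /df/ — longest licit onset from the right is /f/, leaving /d/ as coda.
/i…a/ gap (V2→V3): cluster /jdp/ — the longest permitted-onset suffix is /p/; onset = /p/, preceding coda = /jd/.
Result: id.fijd.pand.
Classifying each syllable: /id/ (closed), /fijd/ (closed), /pand/ (closed).
Closed syllables: 3.

3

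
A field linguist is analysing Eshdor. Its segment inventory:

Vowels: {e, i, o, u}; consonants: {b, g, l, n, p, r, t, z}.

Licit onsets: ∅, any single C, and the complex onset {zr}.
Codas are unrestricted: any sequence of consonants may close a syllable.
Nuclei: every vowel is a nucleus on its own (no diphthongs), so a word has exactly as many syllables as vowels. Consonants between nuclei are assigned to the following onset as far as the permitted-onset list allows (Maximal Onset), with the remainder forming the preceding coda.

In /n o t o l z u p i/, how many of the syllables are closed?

The vowels are o, o, u, i — 4 nuclei, so 4 syllables.
V1 /o/ – V2 /o/: /t/ is a single consonant, so it becomes the next onset.
V2 /o/ – V3 /u/: cluster /lz/ — the longest permitted-onset suffix is /z/; onset = /z/, preceding coda = /l/.
V3 /u/ – V4 /i/: /p/ is a single consonant, so it becomes the next onset.
So the parse is no.tol.zu.pi.
Classifying each syllable: /no/ (open), /tol/ (closed), /zu/ (open), /pi/ (open).
Closed syllables: 1.

1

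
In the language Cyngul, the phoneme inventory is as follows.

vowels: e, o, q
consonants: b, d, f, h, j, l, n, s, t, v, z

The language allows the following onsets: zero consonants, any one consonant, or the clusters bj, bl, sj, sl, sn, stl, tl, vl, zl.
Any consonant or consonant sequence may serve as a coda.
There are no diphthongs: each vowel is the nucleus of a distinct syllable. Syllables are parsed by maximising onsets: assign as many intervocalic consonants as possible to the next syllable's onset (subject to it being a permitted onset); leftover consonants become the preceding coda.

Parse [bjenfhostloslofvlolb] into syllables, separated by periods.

Vowels present: e, o, o, o, o; each is a nucleus, giving 5 syllables.
σ1/σ2 boundary: cluster /nfh/ — the longest permitted-onset suffix is /h/; onset = /h/, preceding coda = /nf/.
σ2/σ3 boundary: cluster /stl/ — /stl/ is itself a permitted onset, so the whole cluster goes right; preceding coda = ∅.
σ3/σ4 boundary: cluster /sl/ — /sl/ is itself a permitted onset, so the whole cluster goes right; preceding coda = ∅.
σ4/σ5 boundary: /fvl/ splits as /f/ + /vl/ (/vl/ is the longest suffix that is a licit onset).

bjenf.ho.stlo.slof.vlolb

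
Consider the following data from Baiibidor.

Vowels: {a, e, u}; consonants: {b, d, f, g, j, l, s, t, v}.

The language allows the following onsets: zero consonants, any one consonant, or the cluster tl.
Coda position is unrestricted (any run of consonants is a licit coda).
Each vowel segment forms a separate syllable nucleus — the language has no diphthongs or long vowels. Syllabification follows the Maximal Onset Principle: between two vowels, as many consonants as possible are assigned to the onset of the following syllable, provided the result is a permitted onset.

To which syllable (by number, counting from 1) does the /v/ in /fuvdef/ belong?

1

The vowels are u, e — 2 nuclei, so 2 syllables.
/u…e/ gap (V1→V2): /vd/ — longest licit onset from the right is /d/, leaving /v/ as coda.
Putting it together: fuv.def.
The /v/ is in the coda of syllable 1 (/fuv/).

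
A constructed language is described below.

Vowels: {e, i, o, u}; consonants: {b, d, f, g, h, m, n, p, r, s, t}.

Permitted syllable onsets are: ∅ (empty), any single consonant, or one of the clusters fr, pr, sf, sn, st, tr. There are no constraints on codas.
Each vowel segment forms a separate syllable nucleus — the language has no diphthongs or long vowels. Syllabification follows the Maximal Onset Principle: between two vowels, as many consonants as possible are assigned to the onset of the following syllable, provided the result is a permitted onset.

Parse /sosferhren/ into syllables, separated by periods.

so.sferh.ren

Nuclei (vowels): o, e, e → 3 syllables.
V1 /o/ – V2 /e/: cluster /sf/ — /sf/ is itself a permitted onset, so the whole cluster goes right; preceding coda = ∅.
V2 /e/ – V3 /e/: /rhr/; trying suffixes from longest down, /r/ is the first permitted one, so coda /rh/ | onset /r/.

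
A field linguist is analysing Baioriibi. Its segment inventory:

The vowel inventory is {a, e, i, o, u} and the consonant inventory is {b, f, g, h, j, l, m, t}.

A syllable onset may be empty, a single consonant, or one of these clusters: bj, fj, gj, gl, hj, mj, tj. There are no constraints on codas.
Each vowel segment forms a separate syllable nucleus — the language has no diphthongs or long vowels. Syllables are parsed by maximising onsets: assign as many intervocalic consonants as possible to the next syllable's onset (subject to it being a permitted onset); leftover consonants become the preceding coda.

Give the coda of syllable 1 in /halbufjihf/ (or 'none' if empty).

l

The vowels are a, u, i — 3 nuclei, so 3 syllables.
σ1/σ2 boundary: cluster /lb/ — the longest permitted-onset suffix is /b/; onset = /b/, preceding coda = /l/.
σ2/σ3 boundary: /fj/ is a licit onset in full, so it all attaches to the next syllable.
Putting it together: hal.bu.fjihf.
Syllable 1 is /hal/: onset /h/, nucleus /a/, coda /l/.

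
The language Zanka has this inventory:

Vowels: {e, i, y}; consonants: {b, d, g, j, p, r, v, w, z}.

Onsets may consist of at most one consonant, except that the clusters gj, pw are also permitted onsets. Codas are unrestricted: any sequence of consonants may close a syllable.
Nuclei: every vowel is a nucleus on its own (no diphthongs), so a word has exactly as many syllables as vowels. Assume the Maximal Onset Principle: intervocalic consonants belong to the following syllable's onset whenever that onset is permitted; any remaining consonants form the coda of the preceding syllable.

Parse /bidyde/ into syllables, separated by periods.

bi.dy.de

Vowels present: i, y, e; each is a nucleus, giving 3 syllables.
Between /i/ (V1) and /y/ (V2): /d/ is a single consonant, so it becomes the next onset.
Between /y/ (V2) and /e/ (V3): /d/ → onset of the next syllable (single consonants are always licit onsets).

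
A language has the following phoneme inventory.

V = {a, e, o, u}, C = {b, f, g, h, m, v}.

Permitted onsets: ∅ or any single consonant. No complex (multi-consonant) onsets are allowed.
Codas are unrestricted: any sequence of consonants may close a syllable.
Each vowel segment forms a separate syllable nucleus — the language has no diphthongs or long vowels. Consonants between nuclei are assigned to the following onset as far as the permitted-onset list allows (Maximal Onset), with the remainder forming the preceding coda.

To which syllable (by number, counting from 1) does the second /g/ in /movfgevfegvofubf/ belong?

3

The vowels are o, e, e, o, u — 5 nuclei, so 5 syllables.
σ1/σ2 boundary: /vfg/; trying suffixes from longest down, /g/ is the first permitted one, so coda /vf/ | onset /g/.
σ2/σ3 boundary: /vf/ splits as /v/ + /f/ (/f/ is the longest suffix that is a licit onset).
σ3/σ4 boundary: /gv/; trying suffixes from longest down, /v/ is the first permitted one, so coda /g/ | onset /v/.
σ4/σ5 boundary: /f/ is a single consonant, so it becomes the next onset.
Result: movf.gev.feg.vo.fubf.
The second /g/ is in the coda of syllable 3 (/feg/).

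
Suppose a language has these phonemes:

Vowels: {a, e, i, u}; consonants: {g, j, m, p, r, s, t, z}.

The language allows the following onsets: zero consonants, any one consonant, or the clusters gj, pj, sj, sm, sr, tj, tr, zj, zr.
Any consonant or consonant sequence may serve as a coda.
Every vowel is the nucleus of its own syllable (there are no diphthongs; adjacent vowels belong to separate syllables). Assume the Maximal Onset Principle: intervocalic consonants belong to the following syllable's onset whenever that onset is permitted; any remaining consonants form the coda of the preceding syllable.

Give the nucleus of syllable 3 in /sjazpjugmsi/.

i

The vowels are a, u, i — 3 nuclei, so 3 syllables.
The third nucleus (vowel 3 from the left) is /i/.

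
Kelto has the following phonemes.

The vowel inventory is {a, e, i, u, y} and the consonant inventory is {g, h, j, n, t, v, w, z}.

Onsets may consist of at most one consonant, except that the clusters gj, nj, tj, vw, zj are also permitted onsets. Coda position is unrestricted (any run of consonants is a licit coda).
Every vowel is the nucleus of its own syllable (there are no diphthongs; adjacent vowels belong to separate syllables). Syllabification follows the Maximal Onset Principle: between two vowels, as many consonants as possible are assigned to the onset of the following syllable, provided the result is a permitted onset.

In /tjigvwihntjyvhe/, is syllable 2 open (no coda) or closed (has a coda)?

Nuclei (vowels): i, i, y, e → 4 syllables.
V1 /i/ – V2 /i/: /gvw/ splits as /g/ + /vw/ (/vw/ is the longest suffix that is a licit onset).
V2 /i/ – V3 /y/: /hntj/ — longest licit onset from the right is /tj/, leaving /hn/ as coda.
V3 /y/ – V4 /e/: /vh/ splits as /v/ + /h/ (/h/ is the longest suffix that is a licit onset).
Putting it together: tjig.vwihn.tjyv.he.
Syllable 2 is /vwihn/ with coda /hn/, so it is closed.

closed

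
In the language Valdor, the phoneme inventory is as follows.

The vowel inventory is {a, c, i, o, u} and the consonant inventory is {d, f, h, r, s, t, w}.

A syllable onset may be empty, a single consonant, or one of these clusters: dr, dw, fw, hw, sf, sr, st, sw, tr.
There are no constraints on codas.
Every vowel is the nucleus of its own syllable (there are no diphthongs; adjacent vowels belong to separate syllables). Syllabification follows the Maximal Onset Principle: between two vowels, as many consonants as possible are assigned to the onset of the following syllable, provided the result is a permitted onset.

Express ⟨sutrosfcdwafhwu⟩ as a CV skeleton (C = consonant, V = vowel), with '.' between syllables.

CV.CCV.CCV.CCVC.CCV

Vowels present: u, o, c, a, u; each is a nucleus, giving 5 syllables.
Between /u/ (V1) and /o/ (V2): /tr/ is a licit onset in full, so it all attaches to the next syllable.
Between /o/ (V2) and /c/ (V3): /sf/ is a licit onset in full, so it all attaches to the next syllable.
Between /c/ (V3) and /a/ (V4): cluster /dw/ — /dw/ is itself a permitted onset, so the whole cluster goes right; preceding coda = ∅.
Between /a/ (V4) and /u/ (V5): /fhw/; trying suffixes from longest down, /hw/ is the first permitted one, so coda /f/ | onset /hw/.
So the parse is su.tro.sfc.dwaf.hwu.
Mapping each syllable to C/V: /su/ → CV, /tro/ → CCV, /sfc/ → CCV, /dwaf/ → CCVC, /hwu/ → CCV.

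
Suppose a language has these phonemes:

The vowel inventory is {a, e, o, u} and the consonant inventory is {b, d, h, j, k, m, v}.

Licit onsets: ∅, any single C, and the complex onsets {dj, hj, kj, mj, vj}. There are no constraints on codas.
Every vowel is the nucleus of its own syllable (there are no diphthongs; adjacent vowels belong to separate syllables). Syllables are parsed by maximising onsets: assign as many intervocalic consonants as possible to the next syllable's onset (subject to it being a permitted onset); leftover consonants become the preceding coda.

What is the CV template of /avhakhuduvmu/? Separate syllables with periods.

Vowels present: a, a, u, u, u; each is a nucleus, giving 5 syllables.
V1 /a/ – V2 /a/: cluster /vh/ — the longest permitted-onset suffix is /h/; onset = /h/, preceding coda = /v/.
V2 /a/ – V3 /u/: /kh/; trying suffixes from longest down, /h/ is the first permitted one, so coda /k/ | onset /h/.
V3 /u/ – V4 /u/: /d/ is a single consonant, so it becomes the next onset.
V4 /u/ – V5 /u/: /vm/ splits as /v/ + /m/ (/m/ is the longest suffix that is a licit onset).
Result: av.hak.hu.duv.mu.
Mapping each syllable to C/V: /av/ → VC, /hak/ → CVC, /hu/ → CV, /duv/ → CVC, /mu/ → CV.

VC.CVC.CV.CVC.CV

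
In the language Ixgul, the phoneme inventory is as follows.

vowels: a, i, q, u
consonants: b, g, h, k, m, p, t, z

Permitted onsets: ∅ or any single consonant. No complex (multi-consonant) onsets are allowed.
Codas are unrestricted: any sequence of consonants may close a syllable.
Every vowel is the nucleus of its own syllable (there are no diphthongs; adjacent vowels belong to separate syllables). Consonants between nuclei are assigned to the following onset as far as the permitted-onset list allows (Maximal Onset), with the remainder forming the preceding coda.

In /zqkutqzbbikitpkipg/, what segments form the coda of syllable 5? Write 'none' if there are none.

tp

Vowels present: q, u, q, i, i, i; each is a nucleus, giving 6 syllables.
/q…u/ gap (V1→V2): /k/ is a single consonant, so it becomes the next onset.
/u…q/ gap (V2→V3): just /t/ — single C goes to the following onset.
/q…i/ gap (V3→V4): /zbb/ splits as /zb/ + /b/ (/b/ is the longest suffix that is a licit onset).
/i…i/ gap (V4→V5): /k/ → onset of the next syllable (single consonants are always licit onsets).
/i…i/ gap (V5→V6): /tpk/ — longest licit onset from the right is /k/, leaving /tp/ as coda.
Putting it together: zq.ku.tqzb.bi.kitp.kipg.
Syllable 5 is /kitp/: onset /k/, nucleus /i/, coda /tp/.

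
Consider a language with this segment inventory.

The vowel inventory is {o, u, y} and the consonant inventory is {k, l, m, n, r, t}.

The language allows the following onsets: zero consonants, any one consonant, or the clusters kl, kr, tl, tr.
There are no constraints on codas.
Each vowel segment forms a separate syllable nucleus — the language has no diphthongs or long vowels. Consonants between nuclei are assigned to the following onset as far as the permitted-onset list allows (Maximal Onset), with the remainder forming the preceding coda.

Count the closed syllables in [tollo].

1

Nuclei (vowels): o, o → 2 syllables.
Between /o/ (V1) and /o/ (V2): cluster /ll/ — the longest permitted-onset suffix is /l/; onset = /l/, preceding coda = /l/.
Result: tol.lo.
Classifying each syllable: /tol/ (closed), /lo/ (open).
Closed syllables: 1.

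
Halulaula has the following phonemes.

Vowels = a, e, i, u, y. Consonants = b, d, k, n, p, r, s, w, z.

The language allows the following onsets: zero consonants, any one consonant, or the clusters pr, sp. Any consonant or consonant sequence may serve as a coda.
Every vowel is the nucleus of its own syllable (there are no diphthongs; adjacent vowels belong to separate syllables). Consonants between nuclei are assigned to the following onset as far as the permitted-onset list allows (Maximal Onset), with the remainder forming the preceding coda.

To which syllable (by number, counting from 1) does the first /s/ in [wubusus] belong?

The vowels are u, u, u — 3 nuclei, so 3 syllables.
Between /u/ (V1) and /u/ (V2): /b/ is a single consonant, so it becomes the next onset.
Between /u/ (V2) and /u/ (V3): /s/ is a single consonant, so it becomes the next onset.
So the parse is wu.bu.sus.
The first /s/ is in the onset of syllable 3 (/sus/).

3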